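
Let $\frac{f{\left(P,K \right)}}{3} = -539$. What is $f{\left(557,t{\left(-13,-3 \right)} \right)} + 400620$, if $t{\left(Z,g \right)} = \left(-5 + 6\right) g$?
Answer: $399003$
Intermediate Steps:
$t{\left(Z,g \right)} = g$ ($t{\left(Z,g \right)} = 1 g = g$)
$f{\left(P,K \right)} = -1617$ ($f{\left(P,K \right)} = 3 \left(-539\right) = -1617$)
$f{\left(557,t{\left(-13,-3 \right)} \right)} + 400620 = -1617 + 400620 = 399003$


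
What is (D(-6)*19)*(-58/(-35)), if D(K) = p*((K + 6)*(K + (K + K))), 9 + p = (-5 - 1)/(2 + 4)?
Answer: 0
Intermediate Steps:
p = -10 (p = -9 + (-5 - 1)/(2 + 4) = -9 - 6/6 = -9 - 6*⅙ = -9 - 1 = -10)
D(K) = -30*K*(6 + K) (D(K) = -10*(K + 6)*(K + (K + K)) = -10*(6 + K)*(K + 2*K) = -10*(6 + K)*3*K = -30*K*(6 + K))
(D(-6)*19)*(-58/(-35)) = (-30*(-6)*(6 - 6)*19)*(-58/(-35)) = (-30*(-6)*0*19)*(-58*(-1/35)) = (0*19)*(58/35) = 0*(58/35) = 0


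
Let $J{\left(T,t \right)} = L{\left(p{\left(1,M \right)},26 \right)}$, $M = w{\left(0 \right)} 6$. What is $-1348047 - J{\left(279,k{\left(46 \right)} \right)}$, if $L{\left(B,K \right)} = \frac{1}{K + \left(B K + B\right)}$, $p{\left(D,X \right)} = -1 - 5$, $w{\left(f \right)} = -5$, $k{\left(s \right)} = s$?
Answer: $- \frac{183334391}{136} \approx -1.348 \cdot 10^{6}$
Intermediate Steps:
$M = -30$ ($M = \left(-5\right) 6 = -30$)
$p{\left(D,X \right)} = -6$
$L{\left(B,K \right)} = \frac{1}{B + K + B K}$ ($L{\left(B,K \right)} = \frac{1}{K + \left(B + B K\right)} = \frac{1}{B + K + B K}$)
$J{\left(T,t \right)} = - \frac{1}{136}$ ($J{\left(T,t \right)} = \frac{1}{-6 + 26 - 156} = \frac{1}{-136} = - \frac{1}{136}$)
$-1348047 - J{\left(279,k{\left(46 \right)} \right)} = -1348047 - - \frac{1}{136} = -1348047 + \frac{1}{136} = - \frac{183334391}{136}$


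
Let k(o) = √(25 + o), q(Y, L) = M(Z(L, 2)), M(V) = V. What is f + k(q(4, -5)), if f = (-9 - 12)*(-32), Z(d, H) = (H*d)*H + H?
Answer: 672 + √7 ≈ 674.65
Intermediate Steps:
Z(d, H) = H + d*H² (Z(d, H) = d*H² + H = H + d*H²)
f = 672 (f = -21*(-32) = 672)
q(Y, L) = 2 + 4*L (q(Y, L) = 2*(1 + 2*L) = 2 + 4*L)
f + k(q(4, -5)) = 672 + √(25 + (2 + 4*(-5))) = 672 + √(25 + (2 - 20)) = 672 + √(25 - 18) = 672 + √7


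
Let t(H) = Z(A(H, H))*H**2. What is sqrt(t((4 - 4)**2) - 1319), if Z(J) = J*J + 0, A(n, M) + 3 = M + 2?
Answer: I*sqrt(1319) ≈ 36.318*I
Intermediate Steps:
A(n, M) = -1 + M (A(n, M) = -3 + (M + 2) = -3 + (2 + M) = -1 + M)
Z(J) = J**2 (Z(J) = J**2 + 0 = J**2)
t(H) = H**2*(-1 + H)**2 (t(H) = (-1 + H)**2*H**2 = H**2*(-1 + H)**2)
sqrt(t((4 - 4)**2) - 1319) = sqrt(((4 - 4)**2)**2*(-1 + (4 - 4)**2)**2 - 1319) = sqrt((0**2)**2*(-1 + 0**2)**2 - 1319) = sqrt(0**2*(-1 + 0)**2 - 1319) = sqrt(0*(-1)**2 - 1319) = sqrt(0*1 - 1319) = sqrt(0 - 1319) = sqrt(-1319) = I*sqrt(1319)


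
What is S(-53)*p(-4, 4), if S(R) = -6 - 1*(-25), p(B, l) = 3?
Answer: 57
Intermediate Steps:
S(R) = 19 (S(R) = -6 + 25 = 19)
S(-53)*p(-4, 4) = 19*3 = 57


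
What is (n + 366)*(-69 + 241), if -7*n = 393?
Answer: 373068/7 ≈ 53295.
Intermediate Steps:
n = -393/7 (n = -⅐*393 = -393/7 ≈ -56.143)
(n + 366)*(-69 + 241) = (-393/7 + 366)*(-69 + 241) = (2169/7)*172 = 373068/7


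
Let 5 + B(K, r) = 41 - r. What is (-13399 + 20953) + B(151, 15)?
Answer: 7575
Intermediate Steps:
B(K, r) = 36 - r (B(K, r) = -5 + (41 - r) = 36 - r)
(-13399 + 20953) + B(151, 15) = (-13399 + 20953) + (36 - 1*15) = 7554 + (36 - 15) = 7554 + 21 = 7575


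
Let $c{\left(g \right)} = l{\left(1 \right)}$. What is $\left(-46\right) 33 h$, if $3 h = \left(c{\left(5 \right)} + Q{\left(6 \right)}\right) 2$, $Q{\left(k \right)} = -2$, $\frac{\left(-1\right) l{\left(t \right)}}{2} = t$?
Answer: $4048$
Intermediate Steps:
$l{\left(t \right)} = - 2 t$
$c{\left(g \right)} = -2$ ($c{\left(g \right)} = \left(-2\right) 1 = -2$)
$h = - \frac{8}{3}$ ($h = \frac{\left(-2 - 2\right) 2}{3} = \frac{\left(-4\right) 2}{3} = \frac{1}{3} \left(-8\right) = - \frac{8}{3} \approx -2.6667$)
$\left(-46\right) 33 h = \left(-46\right) 33 \left(- \frac{8}{3}\right) = \left(-1518\right) \left(- \frac{8}{3}\right) = 4048$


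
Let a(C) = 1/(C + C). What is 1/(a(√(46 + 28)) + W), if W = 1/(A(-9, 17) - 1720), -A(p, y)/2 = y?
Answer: 129796/769055 + 1538258*√74/769055 ≈ 17.375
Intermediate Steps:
A(p, y) = -2*y
W = -1/1754 (W = 1/(-2*17 - 1720) = 1/(-34 - 1720) = 1/(-1754) = -1/1754 ≈ -0.00057013)
a(C) = 1/(2*C)
1/(a(√(46 + 28)) + W) = 1/(1/(2*(√(46 + 28))) - 1/1754) = 1/(1/(2*(√74)) - 1/1754) = 1/((√74/74)/2 - 1/1754) = 1/(√74/148 - 1/1754) = 1/(-1/1754 + √74/148)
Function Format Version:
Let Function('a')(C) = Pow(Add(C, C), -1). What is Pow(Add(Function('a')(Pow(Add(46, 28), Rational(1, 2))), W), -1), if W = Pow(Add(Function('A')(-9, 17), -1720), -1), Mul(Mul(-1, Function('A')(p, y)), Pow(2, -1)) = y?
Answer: Add(Rational(129796, 769055), Mul(Rational(1538258, 769055), Pow(74, Rational(1, 2)))) ≈ 17.375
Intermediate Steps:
Function('A')(p, y) = Mul(-2, y)
W = Rational(-1, 1754) (W = Pow(Add(Mul(-2, 17), -1720), -1) = Pow(Add(-34, -1720), -1) = Pow(-1754, -1) = Rational(-1, 1754) ≈ -0.00057013)
Function('a')(C) = Mul(Rational(1, 2), Pow(C, -1)) (Function('a')(C) = Pow(Mul(2, C), -1) = Mul(Rational(1, 2), Pow(C, -1)))
Pow(Add(Function('a')(Pow(Add(46, 28), Rational(1, 2))), W), -1) = Pow(Add(Mul(Rational(1, 2), Pow(Pow(Add(46, 28), Rational(1, 2)), -1)), Rational(-1, 1754)), -1) = Pow(Add(Mul(Rational(1, 2), Pow(Pow(74, Rational(1, 2)), -1)), Rational(-1, 1754)), -1) = Pow(Add(Mul(Rational(1, 2), Mul(Rational(1, 74), Pow(74, Rational(1, 2)))), Rational(-1, 1754)), -1) = Pow(Add(Mul(Rational(1, 148), Pow(74, Rational(1, 2))), Rational(-1, 1754)), -1) = Pow(Add(Rational(-1, 1754), Mul(Rational(1, 148), Pow(74, Rational(1, 2)))), -1)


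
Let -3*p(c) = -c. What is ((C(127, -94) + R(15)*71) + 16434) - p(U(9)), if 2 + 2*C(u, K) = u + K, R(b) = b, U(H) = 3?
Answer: 35027/2 ≈ 17514.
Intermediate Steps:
p(c) = c/3 (p(c) = -(-1)*c/3 = c/3)
C(u, K) = -1 + K/2 + u/2 (C(u, K) = -1 + (u + K)/2 = -1 + (K + u)/2 = -1 + (K/2 + u/2) = -1 + K/2 + u/2)
((C(127, -94) + R(15)*71) + 16434) - p(U(9)) = (((-1 + (½)*(-94) + (½)*127) + 15*71) + 16434) - 3/3 = (((-1 - 47 + 127/2) + 1065) + 16434) - 1*1 = ((31/2 + 1065) + 16434) - 1 = (2161/2 + 16434) - 1 = 35029/2 - 1 = 35027/2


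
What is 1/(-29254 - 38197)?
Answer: -1/67451 ≈ -1.4826e-5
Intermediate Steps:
1/(-29254 - 38197) = 1/(-67451) = -1/67451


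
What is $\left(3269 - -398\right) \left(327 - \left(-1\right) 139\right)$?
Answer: $1708822$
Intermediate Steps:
$\left(3269 - -398\right) \left(327 - \left(-1\right) 139\right) = \left(3269 + 398\right) \left(327 - -139\right) = 3667 \left(327 + 139\right) = 3667 \cdot 466 = 1708822$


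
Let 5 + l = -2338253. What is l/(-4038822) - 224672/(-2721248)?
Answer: 113599845662/171728692029 ≈ 0.66151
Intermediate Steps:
l = -2338258 (l = -5 - 2338253 = -2338258)
l/(-4038822) - 224672/(-2721248) = -2338258/(-4038822) - 224672/(-2721248) = -2338258*(-1/4038822) - 224672*(-1/2721248) = 1169129/2019411 + 7021/85039 = 113599845662/171728692029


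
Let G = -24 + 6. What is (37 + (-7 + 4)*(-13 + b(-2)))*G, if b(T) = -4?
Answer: -1584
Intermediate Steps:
G = -18
(37 + (-7 + 4)*(-13 + b(-2)))*G = (37 + (-7 + 4)*(-13 - 4))*(-18) = (37 - 3*(-17))*(-18) = (37 + 51)*(-18) = 88*(-18) = -1584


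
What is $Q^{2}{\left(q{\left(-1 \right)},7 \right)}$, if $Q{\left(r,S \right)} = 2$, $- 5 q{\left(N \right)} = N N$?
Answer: $4$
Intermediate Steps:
$q{\left(N \right)} = - \frac{N^{2}}{5}$ ($q{\left(N \right)} = - \frac{N N}{5} = - \frac{N^{2}}{5}$)
$Q^{2}{\left(q{\left(-1 \right)},7 \right)} = 2^{2} = 4$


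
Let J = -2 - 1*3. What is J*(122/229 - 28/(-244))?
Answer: -45225/13969 ≈ -3.2375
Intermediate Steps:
J = -5 (J = -2 - 3 = -5)
J*(122/229 - 28/(-244)) = -5*(122/229 - 28/(-244)) = -5*(122*(1/229) - 28*(-1/244)) = -5*(122/229 + 7/61) = -5*9045/13969 = -45225/13969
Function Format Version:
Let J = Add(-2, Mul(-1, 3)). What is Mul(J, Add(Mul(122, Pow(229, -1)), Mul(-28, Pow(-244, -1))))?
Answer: Rational(-45225, 13969) ≈ -3.2375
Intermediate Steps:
J = -5 (J = Add(-2, -3) = -5)
Mul(J, Add(Mul(122, Pow(229, -1)), Mul(-28, Pow(-244, -1)))) = Mul(-5, Add(Mul(122, Pow(229, -1)), Mul(-28, Pow(-244, -1)))) = Mul(-5, Add(Mul(122, Rational(1, 229)), Mul(-28, Rational(-1, 244)))) = Mul(-5, Add(Rational(122, 229), Rational(7, 61))) = Mul(-5, Rational(9045, 13969)) = Rational(-45225, 13969)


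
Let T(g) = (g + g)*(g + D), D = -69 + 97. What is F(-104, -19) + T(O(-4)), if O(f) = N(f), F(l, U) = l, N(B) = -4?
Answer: -296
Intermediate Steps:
D = 28
O(f) = -4
T(g) = 2*g*(28 + g) (T(g) = (g + g)*(g + 28) = (2*g)*(28 + g) = 2*g*(28 + g))
F(-104, -19) + T(O(-4)) = -104 + 2*(-4)*(28 - 4) = -104 + 2*(-4)*24 = -104 - 192 = -296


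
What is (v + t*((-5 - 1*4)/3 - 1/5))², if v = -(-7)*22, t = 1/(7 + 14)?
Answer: 260951716/11025 ≈ 23669.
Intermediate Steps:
t = 1/21 ≈ 0.047619
v = 154 (v = -1*(-154) = 154)
(v + t*((-5 - 1*4)/3 - 1/5))² = (154 + ((-5 - 1*4)/3 - 1/5)/21)² = (154 + ((-5 - 4)*(⅓) - 1*⅕)/21)² = (154 + (-9*⅓ - ⅕)/21)² = (154 + (-3 - ⅕)/21)² = (154 + (1/21)*(-16/5))² = (154 - 16/105)² = (16154/105)² = 260951716/11025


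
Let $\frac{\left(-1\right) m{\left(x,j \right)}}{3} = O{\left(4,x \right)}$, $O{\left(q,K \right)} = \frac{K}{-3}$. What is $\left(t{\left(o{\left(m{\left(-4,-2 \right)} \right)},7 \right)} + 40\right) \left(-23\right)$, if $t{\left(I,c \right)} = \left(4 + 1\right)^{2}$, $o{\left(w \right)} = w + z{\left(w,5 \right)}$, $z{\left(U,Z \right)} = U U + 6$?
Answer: $-1495$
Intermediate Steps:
$O{\left(q,K \right)} = - \frac{K}{3}$ ($O{\left(q,K \right)} = K \left(- \frac{1}{3}\right) = - \frac{K}{3}$)
$z{\left(U,Z \right)} = 6 + U^{2}$ ($z{\left(U,Z \right)} = U^{2} + 6 = 6 + U^{2}$)
$m{\left(x,j \right)} = x$ ($m{\left(x,j \right)} = - 3 \left(- \frac{x}{3}\right) = x$)
$o{\left(w \right)} = 6 + w + w^{2}$ ($o{\left(w \right)} = w + \left(6 + w^{2}\right) = 6 + w + w^{2}$)
$t{\left(I,c \right)} = 25$ ($t{\left(I,c \right)} = 5^{2} = 25$)
$\left(t{\left(o{\left(m{\left(-4,-2 \right)} \right)},7 \right)} + 40\right) \left(-23\right) = \left(25 + 40\right) \left(-23\right) = 65 \left(-23\right) = -1495$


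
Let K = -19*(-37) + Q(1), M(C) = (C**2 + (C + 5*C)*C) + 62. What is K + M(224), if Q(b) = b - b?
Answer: 351997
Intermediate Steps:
Q(b) = 0
M(C) = 62 + 7*C**2 (M(C) = (C**2 + (6*C)*C) + 62 = (C**2 + 6*C**2) + 62 = 7*C**2 + 62 = 62 + 7*C**2)
K = 703 (K = -19*(-37) + 0 = 703 + 0 = 703)
K + M(224) = 703 + (62 + 7*224**2) = 703 + (62 + 7*50176) = 703 + (62 + 351232) = 703 + 351294 = 351997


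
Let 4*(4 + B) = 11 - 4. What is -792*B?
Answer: 1782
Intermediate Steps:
B = -9/4 (B = -4 + (11 - 4)/4 = -4 + (1/4)*7 = -4 + 7/4 = -9/4 ≈ -2.2500)
-792*B = -792*(-9/4) = 1782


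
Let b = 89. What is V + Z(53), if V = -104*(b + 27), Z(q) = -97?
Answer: -12161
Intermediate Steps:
V = -12064 (V = -104*(89 + 27) = -104*116 = -12064)
V + Z(53) = -12064 - 97 = -12161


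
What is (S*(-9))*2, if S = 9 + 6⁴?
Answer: -23490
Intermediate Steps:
S = 1305 (S = 9 + 1296 = 1305)
(S*(-9))*2 = (1305*(-9))*2 = -11745*2 = -23490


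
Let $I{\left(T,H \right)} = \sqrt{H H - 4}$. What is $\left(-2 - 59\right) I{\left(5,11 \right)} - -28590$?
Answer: $28590 - 183 \sqrt{13} \approx 27930.0$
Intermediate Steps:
$I{\left(T,H \right)} = \sqrt{-4 + H^{2}}$ ($I{\left(T,H \right)} = \sqrt{H^{2} - 4} = \sqrt{-4 + H^{2}}$)
$\left(-2 - 59\right) I{\left(5,11 \right)} - -28590 = \left(-2 - 59\right) \sqrt{-4 + 11^{2}} - -28590 = - 61 \sqrt{-4 + 121} + 28590 = - 61 \sqrt{117} + 28590 = - 61 \cdot 3 \sqrt{13} + 28590 = - 183 \sqrt{13} + 28590 = 28590 - 183 \sqrt{13}$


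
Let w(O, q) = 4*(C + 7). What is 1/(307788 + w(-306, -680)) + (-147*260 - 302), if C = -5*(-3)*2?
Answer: -11862310591/307936 ≈ -38522.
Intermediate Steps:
C = 30 (C = 15*2 = 30)
w(O, q) = 148 (w(O, q) = 4*(30 + 7) = 4*37 = 148)
1/(307788 + w(-306, -680)) + (-147*260 - 302) = 1/(307788 + 148) + (-147*260 - 302) = 1/307936 + (-38220 - 302) = 1/307936 - 38522 = -11862310591/307936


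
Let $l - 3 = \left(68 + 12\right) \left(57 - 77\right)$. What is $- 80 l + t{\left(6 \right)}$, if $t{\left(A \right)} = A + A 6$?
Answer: $127802$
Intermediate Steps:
$t{\left(A \right)} = 7 A$ ($t{\left(A \right)} = A + 6 A = 7 A$)
$l = -1597$ ($l = 3 + \left(68 + 12\right) \left(57 - 77\right) = 3 + 80 \left(-20\right) = 3 - 1600 = -1597$)
$- 80 l + t{\left(6 \right)} = \left(-80\right) \left(-1597\right) + 7 \cdot 6 = 127760 + 42 = 127802$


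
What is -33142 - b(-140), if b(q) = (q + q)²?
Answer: -111542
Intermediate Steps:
b(q) = 4*q² (b(q) = (2*q)² = 4*q²)
-33142 - b(-140) = -33142 - 4*(-140)² = -33142 - 4*19600 = -33142 - 1*78400 = -33142 - 78400 = -111542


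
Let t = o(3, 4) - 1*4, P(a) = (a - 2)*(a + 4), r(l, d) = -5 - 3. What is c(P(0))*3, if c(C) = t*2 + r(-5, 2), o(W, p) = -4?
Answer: -72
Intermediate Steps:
r(l, d) = -8
P(a) = (-2 + a)*(4 + a)
t = -8 (t = -4 - 1*4 = -4 - 4 = -8)
c(C) = -24 (c(C) = -8*2 - 8 = -16 - 8 = -24)
c(P(0))*3 = -24*3 = -72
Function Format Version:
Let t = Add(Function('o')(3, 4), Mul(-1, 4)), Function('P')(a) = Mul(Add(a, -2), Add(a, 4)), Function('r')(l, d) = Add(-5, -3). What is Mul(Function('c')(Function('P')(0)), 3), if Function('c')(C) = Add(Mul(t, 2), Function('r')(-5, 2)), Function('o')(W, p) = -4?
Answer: -72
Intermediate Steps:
Function('r')(l, d) = -8
Function('P')(a) = Mul(Add(-2, a), Add(4, a))
t = -8 (t = Add(-4, Mul(-1, 4)) = Add(-4, -4) = -8)
Function('c')(C) = -24 (Function('c')(C) = Add(Mul(-8, 2), -8) = Add(-16, -8) = -24)
Mul(Function('c')(Function('P')(0)), 3) = Mul(-24, 3) = -72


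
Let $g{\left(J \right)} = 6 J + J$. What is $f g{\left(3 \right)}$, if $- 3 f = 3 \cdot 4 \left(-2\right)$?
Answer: $168$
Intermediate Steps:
$g{\left(J \right)} = 7 J$
$f = 8$ ($f = - \frac{3 \cdot 4 \left(-2\right)}{3} = - \frac{12 \left(-2\right)}{3} = \left(- \frac{1}{3}\right) \left(-24\right) = 8$)
$f g{\left(3 \right)} = 8 \cdot 7 \cdot 3 = 8 \cdot 21 = 168$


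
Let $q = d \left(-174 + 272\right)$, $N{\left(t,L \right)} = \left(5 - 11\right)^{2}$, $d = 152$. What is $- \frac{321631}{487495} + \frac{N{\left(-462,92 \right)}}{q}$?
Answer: $- \frac{1193366389}{1815431380} \approx -0.65735$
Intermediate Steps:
$N{\left(t,L \right)} = 36$ ($N{\left(t,L \right)} = \left(-6\right)^{2} = 36$)
$q = 14896$ ($q = 152 \left(-174 + 272\right) = 152 \cdot 98 = 14896$)
$- \frac{321631}{487495} + \frac{N{\left(-462,92 \right)}}{q} = - \frac{321631}{487495} + \frac{36}{14896} = \left(-321631\right) \frac{1}{487495} + 36 \cdot \frac{1}{14896} = - \frac{321631}{487495} + \frac{9}{3724} = - \frac{1193366389}{1815431380}$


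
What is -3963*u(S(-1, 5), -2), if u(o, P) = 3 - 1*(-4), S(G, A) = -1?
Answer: -27741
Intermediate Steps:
u(o, P) = 7 (u(o, P) = 3 + 4 = 7)
-3963*u(S(-1, 5), -2) = -3963*7 = -27741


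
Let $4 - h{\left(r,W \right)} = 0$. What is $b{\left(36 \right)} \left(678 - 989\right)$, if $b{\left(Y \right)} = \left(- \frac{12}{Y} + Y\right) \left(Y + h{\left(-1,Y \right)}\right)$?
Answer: $- \frac{1331080}{3} \approx -4.4369 \cdot 10^{5}$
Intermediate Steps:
$h{\left(r,W \right)} = 4$ ($h{\left(r,W \right)} = 4 - 0 = 4 + 0 = 4$)
$b{\left(Y \right)} = \left(4 + Y\right) \left(Y - \frac{12}{Y}\right)$ ($b{\left(Y \right)} = \left(- \frac{12}{Y} + Y\right) \left(Y + 4\right) = \left(Y - \frac{12}{Y}\right) \left(4 + Y\right) = \left(4 + Y\right) \left(Y - \frac{12}{Y}\right)$)
$b{\left(36 \right)} \left(678 - 989\right) = \left(-12 + 36^{2} - \frac{48}{36} + 4 \cdot 36\right) \left(678 - 989\right) = \left(-12 + 1296 - \frac{4}{3} + 144\right) \left(-311\right) = \frac{4280}{3} \left(-311\right) = - \frac{1331080}{3}$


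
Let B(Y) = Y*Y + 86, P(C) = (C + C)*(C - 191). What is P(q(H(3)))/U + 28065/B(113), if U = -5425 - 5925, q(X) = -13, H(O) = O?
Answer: 8345161/4863475 ≈ 1.7159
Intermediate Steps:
U = -11350
P(C) = 2*C*(-191 + C) (P(C) = (2*C)*(-191 + C) = 2*C*(-191 + C))
B(Y) = 86 + Y² (B(Y) = Y² + 86 = 86 + Y²)
P(q(H(3)))/U + 28065/B(113) = (2*(-13)*(-191 - 13))/(-11350) + 28065/(86 + 113²) = (2*(-13)*(-204))*(-1/11350) + 28065/(86 + 12769) = 5304*(-1/11350) + 28065/12855 = -2652/5675 + 28065*(1/12855) = -2652/5675 + 1871/857 = 8345161/4863475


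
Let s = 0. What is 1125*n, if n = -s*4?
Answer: 0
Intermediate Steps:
n = 0 (n = -1*0*4 = 0*4 = 0)
1125*n = 1125*0 = 0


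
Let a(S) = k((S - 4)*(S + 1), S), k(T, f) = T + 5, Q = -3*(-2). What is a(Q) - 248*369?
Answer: -91493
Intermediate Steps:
Q = 6
k(T, f) = 5 + T
a(S) = 5 + (1 + S)*(-4 + S) (a(S) = 5 + (S - 4)*(S + 1) = 5 + (-4 + S)*(1 + S) = 5 + (1 + S)*(-4 + S))
a(Q) - 248*369 = (1 + 6² - 3*6) - 248*369 = (1 + 36 - 18) - 91512 = 19 - 91512 = -91493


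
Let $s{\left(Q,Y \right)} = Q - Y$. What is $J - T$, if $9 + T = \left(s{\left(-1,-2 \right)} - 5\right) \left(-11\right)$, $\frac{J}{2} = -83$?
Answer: $-201$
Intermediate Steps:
$J = -166$ ($J = 2 \left(-83\right) = -166$)
$T = 35$ ($T = -9 + \left(\left(-1 - -2\right) - 5\right) \left(-11\right) = -9 + \left(\left(-1 + 2\right) - 5\right) \left(-11\right) = -9 + \left(1 - 5\right) \left(-11\right) = -9 - -44 = -9 + 44 = 35$)
$J - T = -166 - 35 = -201$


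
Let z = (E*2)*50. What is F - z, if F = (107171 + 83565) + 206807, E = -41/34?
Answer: 6760281/17 ≈ 3.9766e+5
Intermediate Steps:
E = -41/34 (E = -41*1/34 = -41/34 ≈ -1.2059)
z = -2050/17 (z = -41/34*2*50 = -41/17*50 = -2050/17 ≈ -120.59)
F = 397543 (F = 190736 + 206807 = 397543)
F - z = 397543 - 1*(-2050/17) = 397543 + 2050/17 = 6760281/17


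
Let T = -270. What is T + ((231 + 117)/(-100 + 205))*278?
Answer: 22798/35 ≈ 651.37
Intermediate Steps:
T + ((231 + 117)/(-100 + 205))*278 = -270 + ((231 + 117)/(-100 + 205))*278 = -270 + (348/105)*278 = -270 + (348*(1/105))*278 = -270 + (116/35)*278 = -270 + 32248/35 = 22798/35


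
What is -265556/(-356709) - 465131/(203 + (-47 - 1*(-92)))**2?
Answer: -149583657655/21939030336 ≈ -6.8182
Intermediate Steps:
-265556/(-356709) - 465131/(203 + (-47 - 1*(-92)))**2 = -265556*(-1/356709) - 465131/(203 + (-47 + 92))**2 = 265556/356709 - 465131/(203 + 45)**2 = 265556/356709 - 465131/(248**2) = 265556/356709 - 465131/61504 = -149583657655/21939030336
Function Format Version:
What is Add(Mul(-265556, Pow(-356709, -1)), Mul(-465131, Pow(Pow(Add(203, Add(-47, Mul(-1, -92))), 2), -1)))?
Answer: Rational(-149583657655, 21939030336) ≈ -6.8182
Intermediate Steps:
Add(Mul(-265556, Pow(-356709, -1)), Mul(-465131, Pow(Pow(Add(203, Add(-47, Mul(-1, -92))), 2), -1))) = Add(Mul(-265556, Rational(-1, 356709)), Mul(-465131, Pow(Pow(Add(203, Add(-47, 92)), 2), -1))) = Add(Rational(265556, 356709), Mul(-465131, Pow(Pow(Add(203, 45), 2), -1))) = Add(Rational(265556, 356709), Mul(-465131, Pow(Pow(248, 2), -1))) = Add(Rational(265556, 356709), Mul(-465131, Pow(61504, -1))) = Add(Rational(265556, 356709), Mul(-465131, Rational(1, 61504))) = Add(Rational(265556, 356709), Rational(-465131, 61504)) = Rational(-149583657655, 21939030336)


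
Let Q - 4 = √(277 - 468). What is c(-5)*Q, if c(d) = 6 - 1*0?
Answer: 24 + 6*I*√191 ≈ 24.0 + 82.922*I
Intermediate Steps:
c(d) = 6 (c(d) = 6 + 0 = 6)
Q = 4 + I*√191 (Q = 4 + √(277 - 468) = 4 + √(-191) = 4 + I*√191 ≈ 4.0 + 13.82*I)
c(-5)*Q = 6*(4 + I*√191) = 24 + 6*I*√191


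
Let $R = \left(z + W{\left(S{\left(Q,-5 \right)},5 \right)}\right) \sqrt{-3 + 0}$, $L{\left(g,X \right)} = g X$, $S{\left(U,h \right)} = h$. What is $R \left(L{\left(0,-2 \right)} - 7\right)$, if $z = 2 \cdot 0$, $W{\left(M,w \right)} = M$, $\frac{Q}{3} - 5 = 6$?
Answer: $35 i \sqrt{3} \approx 60.622 i$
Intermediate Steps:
$Q = 33$ ($Q = 15 + 3 \cdot 6 = 15 + 18 = 33$)
$z = 0$
$L{\left(g,X \right)} = X g$
$R = - 5 i \sqrt{3}$ ($R = \left(0 - 5\right) \sqrt{-3 + 0} = - 5 \sqrt{-3} = - 5 i \sqrt{3} \approx - 8.6602 i$)
$R \left(L{\left(0,-2 \right)} - 7\right) = - 5 i \sqrt{3} \left(\left(-2\right) 0 - 7\right) = - 5 i \sqrt{3} \left(0 - 7\right) = - 5 i \sqrt{3} \left(-7\right) = 35 i \sqrt{3}$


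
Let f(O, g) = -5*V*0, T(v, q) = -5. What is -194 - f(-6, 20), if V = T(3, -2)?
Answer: -194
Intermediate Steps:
V = -5
f(O, g) = 0 (f(O, g) = -5*(-5)*0 = 25*0 = 0)
-194 - f(-6, 20) = -194 - 1*0 = -194 + 0 = -194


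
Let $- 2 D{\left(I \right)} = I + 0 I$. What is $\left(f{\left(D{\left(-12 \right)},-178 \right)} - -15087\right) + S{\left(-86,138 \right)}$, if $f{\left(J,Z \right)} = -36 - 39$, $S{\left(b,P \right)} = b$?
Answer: $14926$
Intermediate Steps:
$D{\left(I \right)} = - \frac{I}{2}$ ($D{\left(I \right)} = - \frac{I + 0 I}{2} = - \frac{I + 0}{2} = - \frac{I}{2}$)
$f{\left(J,Z \right)} = -75$ ($f{\left(J,Z \right)} = -36 - 39 = -75$)
$\left(f{\left(D{\left(-12 \right)},-178 \right)} - -15087\right) + S{\left(-86,138 \right)} = \left(-75 - -15087\right) - 86 = \left(-75 + 15087\right) - 86 = 15012 - 86 = 14926$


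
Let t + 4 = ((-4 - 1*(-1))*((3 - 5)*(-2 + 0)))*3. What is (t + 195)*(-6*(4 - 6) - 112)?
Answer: -15500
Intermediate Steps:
t = -40 (t = -4 + ((-4 - 1*(-1))*((3 - 5)*(-2 + 0)))*3 = -4 + ((-4 + 1)*(-2*(-2)))*3 = -4 - 3*4*3 = -4 - 12*3 = -4 - 36 = -40)
(t + 195)*(-6*(4 - 6) - 112) = (-40 + 195)*(-6*(4 - 6) - 112) = 155*(-6*(-2) - 112) = 155*(12 - 112) = 155*(-100) = -15500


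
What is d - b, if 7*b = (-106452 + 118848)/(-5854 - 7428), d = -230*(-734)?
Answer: 7847941538/46487 ≈ 1.6882e+5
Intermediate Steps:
d = 168820
b = -6198/46487 (b = ((-106452 + 118848)/(-5854 - 7428))/7 = (12396/(-13282))/7 = (12396*(-1/13282))/7 = (⅐)*(-6198/6641) = -6198/46487 ≈ -0.13333)
d - b = 168820 - 1*(-6198/46487) = 168820 + 6198/46487 = 7847941538/46487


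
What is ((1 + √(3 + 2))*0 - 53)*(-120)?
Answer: 6360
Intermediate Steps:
((1 + √(3 + 2))*0 - 53)*(-120) = ((1 + √5)*0 - 53)*(-120) = (0 - 53)*(-120) = -53*(-120) = 6360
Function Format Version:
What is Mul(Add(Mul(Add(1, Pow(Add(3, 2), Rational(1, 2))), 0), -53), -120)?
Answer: 6360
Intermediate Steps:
Mul(Add(Mul(Add(1, Pow(Add(3, 2), Rational(1, 2))), 0), -53), -120) = Mul(Add(Mul(Add(1, Pow(5, Rational(1, 2))), 0), -53), -120) = Mul(Add(0, -53), -120) = Mul(-53, -120) = 6360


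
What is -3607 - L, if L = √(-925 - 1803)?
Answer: -3607 - 2*I*√682 ≈ -3607.0 - 52.23*I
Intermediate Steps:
L = 2*I*√682 (L = √(-2728) = 2*I*√682 ≈ 52.23*I)
-3607 - L = -3607 - 2*I*√682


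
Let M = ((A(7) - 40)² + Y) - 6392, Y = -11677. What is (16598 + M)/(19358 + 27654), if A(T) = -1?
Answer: 15/3358 ≈ 0.0044669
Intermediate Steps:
M = -16388 (M = ((-1 - 40)² - 11677) - 6392 = ((-41)² - 11677) - 6392 = (1681 - 11677) - 6392 = -9996 - 6392 = -16388)
(16598 + M)/(19358 + 27654) = (16598 - 16388)/(19358 + 27654) = 210/47012 = 210*(1/47012) = 15/3358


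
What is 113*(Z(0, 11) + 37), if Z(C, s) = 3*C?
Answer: 4181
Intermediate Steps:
113*(Z(0, 11) + 37) = 113*(3*0 + 37) = 113*(0 + 37) = 113*37 = 4181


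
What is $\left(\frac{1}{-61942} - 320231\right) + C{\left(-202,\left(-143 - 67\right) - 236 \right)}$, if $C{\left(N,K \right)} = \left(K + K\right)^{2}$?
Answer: $\frac{29449270885}{61942} \approx 4.7543 \cdot 10^{5}$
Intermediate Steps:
$C{\left(N,K \right)} = 4 K^{2}$ ($C{\left(N,K \right)} = \left(2 K\right)^{2} = 4 K^{2}$)
$\left(\frac{1}{-61942} - 320231\right) + C{\left(-202,\left(-143 - 67\right) - 236 \right)} = \left(\frac{1}{-61942} - 320231\right) + 4 \left(\left(-143 - 67\right) - 236\right)^{2} = \left(- \frac{1}{61942} - 320231\right) + 4 \left(-210 - 236\right)^{2} = - \frac{19835748603}{61942} + 4 \left(-446\right)^{2} = - \frac{19835748603}{61942} + 4 \cdot 198916 = - \frac{19835748603}{61942} + 795664 = \frac{29449270885}{61942}$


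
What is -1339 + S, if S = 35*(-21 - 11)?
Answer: -2459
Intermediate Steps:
S = -1120 (S = 35*(-32) = -1120)
-1339 + S = -1339 - 1120 = -2459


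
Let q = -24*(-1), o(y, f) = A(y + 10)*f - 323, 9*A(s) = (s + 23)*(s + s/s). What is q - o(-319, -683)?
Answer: 60167227/9 ≈ 6.6852e+6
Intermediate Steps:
A(s) = (1 + s)*(23 + s)/9 (A(s) = ((s + 23)*(s + s/s))/9 = ((23 + s)*(s + 1))/9 = ((23 + s)*(1 + s))/9 = ((1 + s)*(23 + s))/9 = (1 + s)*(23 + s)/9)
o(y, f) = -323 + f*(263/9 + (10 + y)²/9 + 8*y/3) (o(y, f) = (23/9 + (y + 10)²/9 + 8*(y + 10)/3)*f - 323 = (23/9 + (10 + y)²/9 + 8*(10 + y)/3)*f - 323 = (23/9 + (10 + y)²/9 + (80/3 + 8*y/3))*f - 323 = (263/9 + (10 + y)²/9 + 8*y/3)*f - 323 = f*(263/9 + (10 + y)²/9 + 8*y/3) - 323 = -323 + f*(263/9 + (10 + y)²/9 + 8*y/3))
q = 24
q - o(-319, -683) = 24 - (-323 + (⅑)*(-683)*(263 + (10 - 319)² + 24*(-319))) = 24 - (-323 + (⅑)*(-683)*(263 + (-309)² - 7656)) = 24 - (-323 + (⅑)*(-683)*(263 + 95481 - 7656)) = 24 - (-323 + (⅑)*(-683)*88088) = 24 - (-323 - 60164104/9) = 24 - 1*(-60167011/9) = 24 + 60167011/9 = 60167227/9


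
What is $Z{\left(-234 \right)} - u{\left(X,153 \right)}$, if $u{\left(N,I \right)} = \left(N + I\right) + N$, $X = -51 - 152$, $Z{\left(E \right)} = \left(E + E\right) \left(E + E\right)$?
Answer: $219277$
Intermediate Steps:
$Z{\left(E \right)} = 4 E^{2}$ ($Z{\left(E \right)} = 2 E 2 E = 4 E^{2}$)
$X = -203$
$u{\left(N,I \right)} = I + 2 N$ ($u{\left(N,I \right)} = \left(I + N\right) + N = I + 2 N$)
$Z{\left(-234 \right)} - u{\left(X,153 \right)} = 4 \left(-234\right)^{2} - \left(153 + 2 \left(-203\right)\right) = 4 \cdot 54756 - \left(153 - 406\right) = 219024 - -253 = 219024 + 253 = 219277$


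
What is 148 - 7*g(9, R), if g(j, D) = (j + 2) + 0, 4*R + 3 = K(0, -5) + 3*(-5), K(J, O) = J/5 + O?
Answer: 71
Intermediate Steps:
K(J, O) = O + J/5 (K(J, O) = J*(⅕) + O = J/5 + O = O + J/5)
R = -23/4 (R = -¾ + ((-5 + (⅕)*0) + 3*(-5))/4 = -¾ + ((-5 + 0) - 15)/4 = -¾ + (-5 - 15)/4 = -¾ + (¼)*(-20) = -¾ - 5 = -23/4 ≈ -5.7500)
g(j, D) = 2 + j (g(j, D) = (2 + j) + 0 = 2 + j)
148 - 7*g(9, R) = 148 - 7*(2 + 9) = 148 - 7*11 = 148 - 77 = 71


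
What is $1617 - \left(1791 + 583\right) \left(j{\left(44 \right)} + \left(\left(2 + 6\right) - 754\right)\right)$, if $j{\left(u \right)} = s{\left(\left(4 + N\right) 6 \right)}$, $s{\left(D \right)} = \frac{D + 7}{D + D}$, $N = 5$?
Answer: $\frac{95649127}{54} \approx 1.7713 \cdot 10^{6}$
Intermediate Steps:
$s{\left(D \right)} = \frac{7 + D}{2 D}$
$j{\left(u \right)} = \frac{61}{108}$ ($j{\left(u \right)} = \frac{7 + \left(4 + 5\right) 6}{2 \left(4 + 5\right) 6} = \frac{7 + 9 \cdot 6}{2 \cdot 9 \cdot 6} = \frac{7 + 54}{2 \cdot 54} = \frac{1}{2} \cdot \frac{1}{54} \cdot 61 = \frac{61}{108}$)
$1617 - \left(1791 + 583\right) \left(j{\left(44 \right)} + \left(\left(2 + 6\right) - 754\right)\right) = 1617 - \left(1791 + 583\right) \left(\frac{61}{108} + \left(\left(2 + 6\right) - 754\right)\right) = 1617 - 2374 \left(\frac{61}{108} + \left(8 - 754\right)\right) = 1617 - 2374 \left(\frac{61}{108} - 746\right) = 1617 - 2374 \left(- \frac{80507}{108}\right) = 1617 - - \frac{95561809}{54} = 1617 + \frac{95561809}{54} = \frac{95649127}{54}$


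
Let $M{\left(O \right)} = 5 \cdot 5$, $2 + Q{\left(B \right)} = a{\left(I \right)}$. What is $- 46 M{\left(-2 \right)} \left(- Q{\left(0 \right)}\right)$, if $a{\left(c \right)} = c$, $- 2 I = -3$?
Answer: $-575$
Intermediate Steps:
$I = \frac{3}{2}$ ($I = \left(- \frac{1}{2}\right) \left(-3\right) = \frac{3}{2} \approx 1.5$)
$Q{\left(B \right)} = - \frac{1}{2}$ ($Q{\left(B \right)} = -2 + \frac{3}{2} = - \frac{1}{2}$)
$M{\left(O \right)} = 25$
$- 46 M{\left(-2 \right)} \left(- Q{\left(0 \right)}\right) = \left(-46\right) 25 \left(\left(-1\right) \left(- \frac{1}{2}\right)\right) = \left(-1150\right) \frac{1}{2} = -575$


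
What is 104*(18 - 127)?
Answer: -11336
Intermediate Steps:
104*(18 - 127) = 104*(-109) = -11336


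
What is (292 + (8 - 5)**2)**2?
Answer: 90601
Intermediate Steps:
(292 + (8 - 5)**2)**2 = (292 + 3**2)**2 = (292 + 9)**2 = 301**2 = 90601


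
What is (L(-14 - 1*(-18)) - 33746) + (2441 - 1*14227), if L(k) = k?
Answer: -45528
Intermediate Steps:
(L(-14 - 1*(-18)) - 33746) + (2441 - 1*14227) = ((-14 - 1*(-18)) - 33746) + (2441 - 1*14227) = ((-14 + 18) - 33746) + (2441 - 14227) = (4 - 33746) - 11786 = -33742 - 11786 = -45528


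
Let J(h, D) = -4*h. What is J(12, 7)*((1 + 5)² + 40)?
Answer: -3648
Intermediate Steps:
J(12, 7)*((1 + 5)² + 40) = (-4*12)*((1 + 5)² + 40) = -48*(6² + 40) = -48*(36 + 40) = -48*76 = -3648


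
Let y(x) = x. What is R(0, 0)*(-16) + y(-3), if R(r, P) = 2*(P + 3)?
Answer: -99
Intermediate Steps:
R(r, P) = 6 + 2*P (R(r, P) = 2*(3 + P) = 6 + 2*P)
R(0, 0)*(-16) + y(-3) = (6 + 2*0)*(-16) - 3 = (6 + 0)*(-16) - 3 = 6*(-16) - 3 = -96 - 3 = -99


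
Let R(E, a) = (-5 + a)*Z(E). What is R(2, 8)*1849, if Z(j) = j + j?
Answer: 22188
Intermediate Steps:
Z(j) = 2*j
R(E, a) = 2*E*(-5 + a) (R(E, a) = (-5 + a)*(2*E) = 2*E*(-5 + a))
R(2, 8)*1849 = (2*2*(-5 + 8))*1849 = (2*2*3)*1849 = 12*1849 = 22188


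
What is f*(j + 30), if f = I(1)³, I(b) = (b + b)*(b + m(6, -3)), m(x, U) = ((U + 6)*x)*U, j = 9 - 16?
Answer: -27393368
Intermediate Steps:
j = -7
m(x, U) = U*x*(6 + U) (m(x, U) = ((6 + U)*x)*U = (x*(6 + U))*U = U*x*(6 + U))
I(b) = 2*b*(-54 + b) (I(b) = (b + b)*(b - 3*6*(6 - 3)) = (2*b)*(b - 3*6*3) = (2*b)*(b - 54) = (2*b)*(-54 + b) = 2*b*(-54 + b))
f = -1191016 (f = (2*1*(-54 + 1))³ = (2*1*(-53))³ = (-106)³ = -1191016)
f*(j + 30) = -1191016*(-7 + 30) = -1191016*23 = -27393368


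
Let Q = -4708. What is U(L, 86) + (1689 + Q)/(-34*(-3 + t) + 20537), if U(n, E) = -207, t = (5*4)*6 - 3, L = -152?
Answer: -3451846/16661 ≈ -207.18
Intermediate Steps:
t = 117 (t = 20*6 - 3 = 120 - 3 = 117)
U(L, 86) + (1689 + Q)/(-34*(-3 + t) + 20537) = -207 + (1689 - 4708)/(-34*(-3 + 117) + 20537) = -207 - 3019/(-34*114 + 20537) = -207 - 3019/(-3876 + 20537) = -207 - 3019/16661 = -3451846/16661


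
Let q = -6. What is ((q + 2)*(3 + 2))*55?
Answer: -1100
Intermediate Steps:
((q + 2)*(3 + 2))*55 = ((-6 + 2)*(3 + 2))*55 = -4*5*55 = -20*55 = -1100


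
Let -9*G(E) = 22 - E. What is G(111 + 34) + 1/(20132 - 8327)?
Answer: 161336/11805 ≈ 13.667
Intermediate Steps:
G(E) = -22/9 + E/9 (G(E) = -(22 - E)/9 = -22/9 + E/9)
G(111 + 34) + 1/(20132 - 8327) = (-22/9 + (111 + 34)/9) + 1/(20132 - 8327) = (-22/9 + (⅑)*145) + 1/11805 = (-22/9 + 145/9) + 1/11805 = 41/3 + 1/11805 = 161336/11805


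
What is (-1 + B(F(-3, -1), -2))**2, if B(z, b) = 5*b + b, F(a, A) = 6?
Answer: 169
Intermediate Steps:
B(z, b) = 6*b
(-1 + B(F(-3, -1), -2))**2 = (-1 + 6*(-2))**2 = (-1 - 12)**2 = (-13)**2 = 169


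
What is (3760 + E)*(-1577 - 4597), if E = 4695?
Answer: -52201170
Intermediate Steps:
(3760 + E)*(-1577 - 4597) = (3760 + 4695)*(-1577 - 4597) = 8455*(-6174) = -52201170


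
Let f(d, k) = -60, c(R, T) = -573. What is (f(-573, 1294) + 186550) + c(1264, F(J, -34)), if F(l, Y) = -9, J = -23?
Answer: 185917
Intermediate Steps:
(f(-573, 1294) + 186550) + c(1264, F(J, -34)) = (-60 + 186550) - 573 = 186490 - 573 = 185917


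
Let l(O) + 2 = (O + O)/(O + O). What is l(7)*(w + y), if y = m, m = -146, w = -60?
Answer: 206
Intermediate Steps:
l(O) = -1 (l(O) = -2 + (O + O)/(O + O) = -2 + (2*O)/((2*O)) = -2 + (2*O)*(1/(2*O)) = -2 + 1 = -1)
y = -146
l(7)*(w + y) = -(-60 - 146) = -1*(-206) = 206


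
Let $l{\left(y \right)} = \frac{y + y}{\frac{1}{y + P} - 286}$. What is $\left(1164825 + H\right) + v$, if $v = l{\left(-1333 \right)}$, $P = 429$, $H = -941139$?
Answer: $\frac{57835306934}{258545} \approx 2.237 \cdot 10^{5}$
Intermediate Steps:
$l{\left(y \right)} = \frac{2 y}{-286 + \frac{1}{429 + y}}$ ($l{\left(y \right)} = \frac{y + y}{\frac{1}{y + 429} - 286} = \frac{2 y}{\frac{1}{429 + y} - 286} = \frac{2 y}{-286 + \frac{1}{429 + y}}$)
$v = \frac{2410064}{258545}$ ($v = \left(-2\right) \left(-1333\right) \frac{1}{122693 + 286 \left(-1333\right)} \left(429 - 1333\right) = \left(-2\right) \left(-1333\right) \frac{1}{122693 - 381238} \left(-904\right) = \left(-2\right) \left(-1333\right) \frac{1}{-258545} \left(-904\right) = \left(-2\right) \left(-1333\right) \left(- \frac{1}{258545}\right) \left(-904\right) = \frac{2410064}{258545} \approx 9.3216$)
$\left(1164825 + H\right) + v = \left(1164825 - 941139\right) + \frac{2410064}{258545} = 223686 + \frac{2410064}{258545} = \frac{57835306934}{258545}$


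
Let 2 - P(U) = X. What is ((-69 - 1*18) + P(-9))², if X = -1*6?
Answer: 6241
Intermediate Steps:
X = -6
P(U) = 8 (P(U) = 2 - 1*(-6) = 2 + 6 = 8)
((-69 - 1*18) + P(-9))² = ((-69 - 1*18) + 8)² = ((-69 - 18) + 8)² = (-87 + 8)² = (-79)² = 6241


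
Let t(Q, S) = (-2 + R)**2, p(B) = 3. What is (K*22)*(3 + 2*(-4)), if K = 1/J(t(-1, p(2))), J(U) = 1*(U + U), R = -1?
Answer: -55/9 ≈ -6.1111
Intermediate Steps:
t(Q, S) = 9 (t(Q, S) = (-2 - 1)**2 = (-3)**2 = 9)
J(U) = 2*U (J(U) = 1*(2*U) = 2*U)
K = 1/18 (K = 1/(2*9) = 1/18 ≈ 0.055556)
(K*22)*(3 + 2*(-4)) = ((1/18)*22)*(3 + 2*(-4)) = 11*(3 - 8)/9 = (11/9)*(-5) = -55/9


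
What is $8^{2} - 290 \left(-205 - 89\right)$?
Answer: $85324$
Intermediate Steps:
$8^{2} - 290 \left(-205 - 89\right) = 64 - 290 \left(-205 - 89\right) = 64 - -85260 = 64 + 85260 = 85324$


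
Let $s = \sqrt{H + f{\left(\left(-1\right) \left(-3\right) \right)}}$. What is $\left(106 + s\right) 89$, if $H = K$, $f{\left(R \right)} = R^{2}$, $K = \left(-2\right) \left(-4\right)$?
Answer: $9434 + 89 \sqrt{17} \approx 9801.0$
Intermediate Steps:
$K = 8$
$H = 8$
$s = \sqrt{17}$ ($s = \sqrt{8 + \left(\left(-1\right) \left(-3\right)\right)^{2}} = \sqrt{8 + 3^{2}} = \sqrt{8 + 9} = \sqrt{17} \approx 4.1231$)
$\left(106 + s\right) 89 = \left(106 + \sqrt{17}\right) 89 = 9434 + 89 \sqrt{17}$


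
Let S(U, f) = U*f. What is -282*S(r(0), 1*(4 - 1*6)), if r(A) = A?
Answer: 0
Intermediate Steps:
-282*S(r(0), 1*(4 - 1*6)) = -0*1*(4 - 1*6) = -0*1*(4 - 6) = -0*1*(-2) = -0*(-2) = -282*0 = 0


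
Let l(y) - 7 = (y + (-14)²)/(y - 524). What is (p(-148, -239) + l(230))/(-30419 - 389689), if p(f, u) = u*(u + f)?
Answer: -4532429/20585292 ≈ -0.22018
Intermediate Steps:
p(f, u) = u*(f + u)
l(y) = 7 + (196 + y)/(-524 + y) (l(y) = 7 + (y + (-14)²)/(y - 524) = 7 + (y + 196)/(-524 + y) = 7 + (196 + y)/(-524 + y))
(p(-148, -239) + l(230))/(-30419 - 389689) = (-239*(-148 - 239) + 8*(-434 + 230)/(-524 + 230))/(-30419 - 389689) = (-239*(-387) + 8*(-204)/(-294))/(-420108) = (92493 + 8*(-1/294)*(-204))*(-1/420108) = (92493 + 272/49)*(-1/420108) = (4532429/49)*(-1/420108) = -4532429/20585292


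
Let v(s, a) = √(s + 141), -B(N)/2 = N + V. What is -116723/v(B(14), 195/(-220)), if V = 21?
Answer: -116723*√71/71 ≈ -13852.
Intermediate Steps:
B(N) = -42 - 2*N (B(N) = -2*(N + 21) = -2*(21 + N) = -42 - 2*N)
v(s, a) = √(141 + s)
-116723/v(B(14), 195/(-220)) = -116723/√(141 + (-42 - 2*14)) = -116723/√(141 + (-42 - 28)) = -116723/√(141 - 70) = -116723*√71/71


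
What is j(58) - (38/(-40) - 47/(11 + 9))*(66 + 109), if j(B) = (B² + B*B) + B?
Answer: 14727/2 ≈ 7363.5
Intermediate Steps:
j(B) = B + 2*B² (j(B) = (B² + B²) + B = 2*B² + B = B + 2*B²)
j(58) - (38/(-40) - 47/(11 + 9))*(66 + 109) = 58*(1 + 2*58) - (38/(-40) - 47/(11 + 9))*(66 + 109) = 58*(1 + 116) - (38*(-1/40) - 47/20)*175 = 58*117 - (-19/20 - 47*1/20)*175 = 6786 - (-19/20 - 47/20)*175 = 6786 - (-33)*175/10 = 6786 - 1*(-1155/2) = 6786 + 1155/2 = 14727/2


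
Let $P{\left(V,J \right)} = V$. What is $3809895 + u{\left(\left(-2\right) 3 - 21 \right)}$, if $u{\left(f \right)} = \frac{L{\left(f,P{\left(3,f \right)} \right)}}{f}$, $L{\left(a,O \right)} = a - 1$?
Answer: $\frac{102867193}{27} \approx 3.8099 \cdot 10^{6}$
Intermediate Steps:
$L{\left(a,O \right)} = -1 + a$ ($L{\left(a,O \right)} = a - 1 = -1 + a$)
$u{\left(f \right)} = \frac{-1 + f}{f}$
$3809895 + u{\left(\left(-2\right) 3 - 21 \right)} = 3809895 + \frac{-1 - 27}{\left(-2\right) 3 - 21} = 3809895 + \frac{-1 - 27}{-6 - 21} = 3809895 + \frac{-1 - 27}{-27} = 3809895 - - \frac{28}{27} = 3809895 + \frac{28}{27} = \frac{102867193}{27}$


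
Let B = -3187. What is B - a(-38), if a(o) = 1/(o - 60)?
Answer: -312325/98 ≈ -3187.0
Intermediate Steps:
a(o) = 1/(-60 + o)
B - a(-38) = -3187 - 1/(-60 - 38) = -3187 - 1/(-98) = -3187 - 1*(-1/98) = -3187 + 1/98 = -312325/98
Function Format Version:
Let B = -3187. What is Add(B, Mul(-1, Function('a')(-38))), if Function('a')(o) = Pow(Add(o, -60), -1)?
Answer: Rational(-312325, 98) ≈ -3187.0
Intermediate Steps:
Function('a')(o) = Pow(Add(-60, o), -1)
Add(B, Mul(-1, Function('a')(-38))) = Add(-3187, Mul(-1, Pow(Add(-60, -38), -1))) = Add(-3187, Mul(-1, Pow(-98, -1))) = Add(-3187, Mul(-1, Rational(-1, 98))) = Add(-3187, Rational(1, 98)) = Rational(-312325, 98)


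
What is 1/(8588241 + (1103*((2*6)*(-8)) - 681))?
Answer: 1/8481672 ≈ 1.1790e-7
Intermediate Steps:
1/(8588241 + (1103*((2*6)*(-8)) - 681)) = 1/(8588241 + (1103*(12*(-8)) - 681)) = 1/(8588241 + (1103*(-96) - 681)) = 1/(8588241 + (-105888 - 681)) = 1/(8588241 - 106569) = 1/8481672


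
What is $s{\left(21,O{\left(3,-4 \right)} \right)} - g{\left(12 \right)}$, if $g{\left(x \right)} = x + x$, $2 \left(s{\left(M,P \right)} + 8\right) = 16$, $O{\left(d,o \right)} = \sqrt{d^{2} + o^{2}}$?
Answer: $-24$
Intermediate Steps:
$s{\left(M,P \right)} = 0$ ($s{\left(M,P \right)} = -8 + \frac{1}{2} \cdot 16 = -8 + 8 = 0$)
$g{\left(x \right)} = 2 x$
$s{\left(21,O{\left(3,-4 \right)} \right)} - g{\left(12 \right)} = 0 - 2 \cdot 12 = 0 - 24 = -24$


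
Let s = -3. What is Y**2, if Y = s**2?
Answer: 81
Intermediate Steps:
Y = 9 (Y = (-3)**2 = 9)
Y**2 = 9**2 = 81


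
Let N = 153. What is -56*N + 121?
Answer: -8447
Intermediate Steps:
-56*N + 121 = -56*153 + 121 = -8568 + 121 = -8447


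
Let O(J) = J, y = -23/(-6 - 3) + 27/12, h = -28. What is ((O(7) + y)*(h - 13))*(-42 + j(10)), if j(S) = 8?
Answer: 296225/18 ≈ 16457.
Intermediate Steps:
y = 173/36 (y = -23/(-9) + 27*(1/12) = -23*(-⅑) + 9/4 = 23/9 + 9/4 = 173/36 ≈ 4.8056)
((O(7) + y)*(h - 13))*(-42 + j(10)) = ((7 + 173/36)*(-28 - 13))*(-42 + 8) = ((425/36)*(-41))*(-34) = -17425/36*(-34) = 296225/18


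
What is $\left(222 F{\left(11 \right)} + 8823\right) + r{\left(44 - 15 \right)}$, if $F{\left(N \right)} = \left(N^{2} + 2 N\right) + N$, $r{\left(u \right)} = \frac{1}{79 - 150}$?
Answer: $\frac{3053780}{71} \approx 43011.0$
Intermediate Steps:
$r{\left(u \right)} = - \frac{1}{71}$ ($r{\left(u \right)} = \frac{1}{-71} = - \frac{1}{71}$)
$F{\left(N \right)} = N^{2} + 3 N$
$\left(222 F{\left(11 \right)} + 8823\right) + r{\left(44 - 15 \right)} = \left(222 \cdot 11 \left(3 + 11\right) + 8823\right) - \frac{1}{71} = \left(222 \cdot 11 \cdot 14 + 8823\right) - \frac{1}{71} = \left(222 \cdot 154 + 8823\right) - \frac{1}{71} = \left(34188 + 8823\right) - \frac{1}{71} = 43011 - \frac{1}{71} = \frac{3053780}{71}$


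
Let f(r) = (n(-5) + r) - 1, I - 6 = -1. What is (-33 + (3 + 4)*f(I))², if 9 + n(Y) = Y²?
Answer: 11449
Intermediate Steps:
I = 5 (I = 6 - 1 = 5)
n(Y) = -9 + Y²
f(r) = 15 + r (f(r) = ((-9 + (-5)²) + r) - 1 = ((-9 + 25) + r) - 1 = (16 + r) - 1 = 15 + r)
(-33 + (3 + 4)*f(I))² = (-33 + (3 + 4)*(15 + 5))² = (-33 + 7*20)² = (-33 + 140)² = 107² = 11449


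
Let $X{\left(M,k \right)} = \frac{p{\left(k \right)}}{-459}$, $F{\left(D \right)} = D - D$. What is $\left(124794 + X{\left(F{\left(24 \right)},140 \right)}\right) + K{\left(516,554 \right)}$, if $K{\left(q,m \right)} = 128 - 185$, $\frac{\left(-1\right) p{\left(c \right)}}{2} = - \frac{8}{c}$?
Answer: $\frac{2003899901}{16065} \approx 1.2474 \cdot 10^{5}$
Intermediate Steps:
$p{\left(c \right)} = \frac{16}{c}$ ($p{\left(c \right)} = - 2 \left(- \frac{8}{c}\right) = \frac{16}{c}$)
$K{\left(q,m \right)} = -57$
$F{\left(D \right)} = 0$
$X{\left(M,k \right)} = - \frac{16}{459 k}$ ($X{\left(M,k \right)} = \frac{16 \frac{1}{k}}{-459} = \frac{16}{k} \left(- \frac{1}{459}\right) = - \frac{16}{459 k}$)
$\left(124794 + X{\left(F{\left(24 \right)},140 \right)}\right) + K{\left(516,554 \right)} = \left(124794 - \frac{16}{459 \cdot 140}\right) - 57 = \left(124794 - \frac{4}{16065}\right) - 57 = \frac{2004815606}{16065} - 57 = \frac{2003899901}{16065}$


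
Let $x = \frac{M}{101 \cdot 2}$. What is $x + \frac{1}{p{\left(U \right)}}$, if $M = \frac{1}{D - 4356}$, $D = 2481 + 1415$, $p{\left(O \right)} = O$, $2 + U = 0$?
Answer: $- \frac{46461}{92920} \approx -0.50001$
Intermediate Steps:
$U = -2$ ($U = -2 + 0 = -2$)
$D = 3896$
$M = - \frac{1}{460}$ ($M = \frac{1}{3896 - 4356} = \frac{1}{-460} = - \frac{1}{460} \approx -0.0021739$)
$x = - \frac{1}{92920}$ ($x = - \frac{1}{460 \cdot 101 \cdot 2} = - \frac{1}{460 \cdot 202} = \left(- \frac{1}{460}\right) \frac{1}{202} = - \frac{1}{92920} \approx -1.0762 \cdot 10^{-5}$)
$x + \frac{1}{p{\left(U \right)}} = - \frac{1}{92920} + \frac{1}{-2} = - \frac{1}{92920} - \frac{1}{2} = - \frac{46461}{92920}$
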